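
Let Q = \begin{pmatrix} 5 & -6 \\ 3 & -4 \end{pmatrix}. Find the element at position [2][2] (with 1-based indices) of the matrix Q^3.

Characteristic polynomial: r^2 - r - 2 = (r - 2)(r + 1), so the eigenvalues are -1, 2.
r=2: eigenvector (2, 1).
r=-1: eigenvector (-1, -1).
P = [[2, -1], [1, -1]], D = diag(2, -1), P⁻¹ = [[1, -1], [1, -2]].
Q³ = P·diag(8, -1)·P⁻¹ = [[17, -18], [9, -10]].
The requested entry is -10.

-10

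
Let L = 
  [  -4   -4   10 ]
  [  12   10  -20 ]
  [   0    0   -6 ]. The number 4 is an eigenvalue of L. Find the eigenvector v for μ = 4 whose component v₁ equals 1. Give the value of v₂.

-2

L − 4I = [[-8, -4, 10], [12, 6, -20], [0, 0, -10]].
Solving (L − 4I)v = 0 gives the eigenspace spanned by (1, -2, 0).
With v₁ = 1, v = (1, -2, 0), so v₂ = -2.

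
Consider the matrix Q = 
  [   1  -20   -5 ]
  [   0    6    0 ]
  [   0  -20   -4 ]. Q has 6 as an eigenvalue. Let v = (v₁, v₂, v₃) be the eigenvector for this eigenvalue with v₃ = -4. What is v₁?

Q − 6I = [[-5, -20, -5], [0, 0, 0], [0, -20, -10]].
Solving (Q − 6I)v = 0 gives the eigenspace spanned by (-4, 2, -4).
With v₃ = -4, v = (-4, 2, -4), so v₁ = -4.

-4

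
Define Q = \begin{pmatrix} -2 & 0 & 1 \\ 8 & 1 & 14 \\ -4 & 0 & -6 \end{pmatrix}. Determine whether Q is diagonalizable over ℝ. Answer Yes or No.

No

Characteristic polynomial: p(s) = s^3 + 7s^2 + 8s - 16 = (s - 1)(s + 4)^2.
s = -4 has algebraic multiplicity 2; rank(Q + 4I) = 2, so geometric multiplicity = 1.
Geometric multiplicity < algebraic multiplicity, so Q is not diagonalizable.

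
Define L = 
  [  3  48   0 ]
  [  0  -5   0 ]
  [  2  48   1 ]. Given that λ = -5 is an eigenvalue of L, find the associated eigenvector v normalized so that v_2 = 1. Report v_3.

-6

L + 5I = [[8, 48, 0], [0, 0, 0], [2, 48, 6]].
Solving (L + 5I)v = 0 gives the eigenspace spanned by (-6, 1, -6).
With v_2 = 1, v = (-6, 1, -6), so v_3 = -6.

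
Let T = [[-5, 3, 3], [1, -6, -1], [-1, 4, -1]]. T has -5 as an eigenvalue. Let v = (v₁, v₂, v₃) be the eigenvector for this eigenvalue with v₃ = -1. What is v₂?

1

T + 5I = [[0, 3, 3], [1, -1, -1], [-1, 4, 4]].
Solving (T + 5I)v = 0 gives the eigenspace spanned by (0, 1, -1).
With v₃ = -1, v = (0, 1, -1), so v₂ = 1.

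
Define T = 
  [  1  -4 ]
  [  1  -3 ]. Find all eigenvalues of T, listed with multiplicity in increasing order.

Characteristic polynomial: p(λ) = λ^2 + 2λ + 1 = (λ + 1)^2.
Roots (with multiplicity): -1, -1.

-1, -1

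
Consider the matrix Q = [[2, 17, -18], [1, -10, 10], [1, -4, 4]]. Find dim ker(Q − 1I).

1

Q − 1I = [[1, 17, -18], [1, -11, 10], [1, -4, 3]].
This matrix has rank 2, so its null space has dimension 3 − 2 = 1.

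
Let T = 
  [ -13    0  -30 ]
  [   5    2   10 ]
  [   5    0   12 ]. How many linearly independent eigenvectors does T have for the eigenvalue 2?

2

T − 2I = [[-15, 0, -30], [5, 0, 10], [5, 0, 10]].
This matrix has rank 1, so its null space has dimension 3 − 1 = 2.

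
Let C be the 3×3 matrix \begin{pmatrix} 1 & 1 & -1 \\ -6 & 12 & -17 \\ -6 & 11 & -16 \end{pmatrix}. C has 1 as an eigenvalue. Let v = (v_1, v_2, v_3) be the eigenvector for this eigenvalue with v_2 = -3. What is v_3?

-3

C − 1I = [[0, 1, -1], [-6, 11, -17], [-6, 11, -17]].
Solving (C − 1I)v = 0 gives the eigenspace spanned by (3, -3, -3).
With v_2 = -3, v = (3, -3, -3), so v_3 = -3.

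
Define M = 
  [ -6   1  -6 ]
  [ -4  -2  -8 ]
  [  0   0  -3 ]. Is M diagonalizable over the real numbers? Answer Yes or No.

Characteristic polynomial: p(s) = s^3 + 11s^2 + 40s + 48 = (s + 3)(s + 4)^2.
s = -4 has algebraic multiplicity 2; rank(M + 4I) = 2, so geometric multiplicity = 1.
Geometric multiplicity < algebraic multiplicity, so M is not diagonalizable.

No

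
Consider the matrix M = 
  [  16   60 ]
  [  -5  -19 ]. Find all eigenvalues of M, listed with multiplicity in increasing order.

-4, 1

Characteristic polynomial: p(t) = t^2 + 3t - 4 = (t - 1)(t + 4).
Roots (with multiplicity): -4, 1.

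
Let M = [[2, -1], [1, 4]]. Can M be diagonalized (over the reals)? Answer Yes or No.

Characteristic polynomial: p(s) = s^2 - 6s + 9 = (s - 3)^2.
s = 3 has algebraic multiplicity 2; rank(M − 3I) = 1, so geometric multiplicity = 1.
Geometric multiplicity < algebraic multiplicity, so M is not diagonalizable.

No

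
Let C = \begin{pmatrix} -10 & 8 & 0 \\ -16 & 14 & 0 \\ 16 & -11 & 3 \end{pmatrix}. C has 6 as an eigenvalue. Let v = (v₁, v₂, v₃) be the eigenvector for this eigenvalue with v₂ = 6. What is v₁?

3

C − 6I = [[-16, 8, 0], [-16, 8, 0], [16, -11, -3]].
Solving (C − 6I)v = 0 gives the eigenspace spanned by (3, 6, -6).
With v₂ = 6, v = (3, 6, -6), so v₁ = 3.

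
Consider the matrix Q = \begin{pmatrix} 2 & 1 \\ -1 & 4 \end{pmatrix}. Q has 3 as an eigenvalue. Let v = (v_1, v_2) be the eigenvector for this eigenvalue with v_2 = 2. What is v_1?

2

Q − 3I = [[-1, 1], [-1, 1]].
Solving (Q − 3I)v = 0 gives the eigenspace spanned by (2, 2).
With v_2 = 2, v = (2, 2), so v_1 = 2.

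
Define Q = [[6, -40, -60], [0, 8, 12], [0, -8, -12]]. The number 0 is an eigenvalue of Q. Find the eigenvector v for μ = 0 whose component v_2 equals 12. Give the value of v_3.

Q = [[6, -40, -60], [0, 8, 12], [0, -8, -12]].
Solving (Q)v = 0 gives the eigenspace spanned by (0, 12, -8).
With v_2 = 12, v = (0, 12, -8), so v_3 = -8.

-8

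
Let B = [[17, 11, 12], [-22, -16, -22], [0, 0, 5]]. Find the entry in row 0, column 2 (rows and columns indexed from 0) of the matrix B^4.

1342

Characteristic polynomial: r^3 - 6r^2 - 25r + 150 = (r - 6)(r - 5)(r + 5), so the eigenvalues are -5, 5, 6.
r=-5: eigenvector (1, -2, 0).
r=6: eigenvector (1, -1, 0).
r=5: eigenvector (-1, 0, 1).
P = [[1, 1, -1], [-2, -1, 0], [0, 0, 1]], D = diag(-5, 6, 5), P⁻¹ = [[-1, -1, -1], [2, 1, 2], [0, 0, 1]].
B⁴ = P·diag(625, 1296, 625)·P⁻¹ = [[1967, 671, 1342], [-1342, -46, -1342], [0, 0, 625]].
The requested entry is 1342.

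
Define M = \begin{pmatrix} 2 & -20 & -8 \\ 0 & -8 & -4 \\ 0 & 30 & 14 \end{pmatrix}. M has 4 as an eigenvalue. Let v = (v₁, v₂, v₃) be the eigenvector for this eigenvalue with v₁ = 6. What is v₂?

3

M − 4I = [[-2, -20, -8], [0, -12, -4], [0, 30, 10]].
Solving (M − 4I)v = 0 gives the eigenspace spanned by (6, 3, -9).
With v₁ = 6, v = (6, 3, -9), so v₂ = 3.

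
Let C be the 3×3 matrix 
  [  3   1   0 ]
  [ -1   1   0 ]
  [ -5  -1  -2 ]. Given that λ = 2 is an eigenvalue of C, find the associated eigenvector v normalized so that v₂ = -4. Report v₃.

-4

C − 2I = [[1, 1, 0], [-1, -1, 0], [-5, -1, -4]].
Solving (C − 2I)v = 0 gives the eigenspace spanned by (4, -4, -4).
With v₂ = -4, v = (4, -4, -4), so v₃ = -4.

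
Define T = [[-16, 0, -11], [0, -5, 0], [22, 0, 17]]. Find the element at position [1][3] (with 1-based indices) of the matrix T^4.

-671

Characteristic polynomial: s^3 + 4s^2 - 35s - 150 = (s - 6)(s + 5)^2, so the eigenvalues are -5, -5, 6.
s=6: eigenvector (-1, 0, 2).
s=-5: eigenvector (-1, 0, 1).
s=-5: eigenvector (0, 1, 0).
P = [[-1, -1, 0], [0, 0, 1], [2, 1, 0]], D = diag(6, -5, -5), P⁻¹ = [[1, 0, 1], [-2, 0, -1], [0, 1, 0]].
T⁴ = P·diag(1296, 625, 625)·P⁻¹ = [[-46, 0, -671], [0, 625, 0], [1342, 0, 1967]].
The requested entry is -671.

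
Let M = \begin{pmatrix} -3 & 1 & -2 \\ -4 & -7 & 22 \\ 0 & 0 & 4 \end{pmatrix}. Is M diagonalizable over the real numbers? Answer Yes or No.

Characteristic polynomial: p(λ) = λ^3 + 6λ^2 - 15λ - 100 = (λ - 4)(λ + 5)^2.
λ = -5 has algebraic multiplicity 2; rank(M + 5I) = 2, so geometric multiplicity = 1.
Geometric multiplicity < algebraic multiplicity, so M is not diagonalizable.

No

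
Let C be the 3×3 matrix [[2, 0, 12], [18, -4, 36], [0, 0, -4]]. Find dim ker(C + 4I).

C + 4I = [[6, 0, 12], [18, 0, 36], [0, 0, 0]].
This matrix has rank 1, so its null space has dimension 3 − 1 = 2.

2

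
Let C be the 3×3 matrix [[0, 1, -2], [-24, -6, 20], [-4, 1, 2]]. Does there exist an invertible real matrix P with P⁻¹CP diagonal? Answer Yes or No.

Characteristic polynomial: p(t) = t^3 + 4t^2 - 16t - 64 = (t - 4)(t + 4)^2.
t = -4 has algebraic multiplicity 2; rank(C + 4I) = 2, so geometric multiplicity = 1.
Geometric multiplicity < algebraic multiplicity, so C is not diagonalizable.

No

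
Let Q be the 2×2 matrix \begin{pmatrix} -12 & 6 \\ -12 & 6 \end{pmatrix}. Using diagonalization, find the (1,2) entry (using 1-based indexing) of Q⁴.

Characteristic polynomial: r^2 + 6r = r(r + 6), so the eigenvalues are -6, 0.
r=0: eigenvector (-1, -2).
r=-6: eigenvector (1, 1).
P = [[-1, 1], [-2, 1]], D = diag(0, -6), P⁻¹ = [[1, -1], [2, -1]].
Q⁴ = P·diag(0, 1296)·P⁻¹ = [[2592, -1296], [2592, -1296]].
The requested entry is -1296.

-1296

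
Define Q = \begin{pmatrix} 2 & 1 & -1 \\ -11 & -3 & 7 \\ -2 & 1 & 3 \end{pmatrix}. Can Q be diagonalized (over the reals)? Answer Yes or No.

Characteristic polynomial: p(s) = s^3 - 2s^2 - 7s - 4 = (s - 4)(s + 1)^2.
s = -1 has algebraic multiplicity 2; rank(Q + 1I) = 2, so geometric multiplicity = 1.
Geometric multiplicity < algebraic multiplicity, so Q is not diagonalizable.

No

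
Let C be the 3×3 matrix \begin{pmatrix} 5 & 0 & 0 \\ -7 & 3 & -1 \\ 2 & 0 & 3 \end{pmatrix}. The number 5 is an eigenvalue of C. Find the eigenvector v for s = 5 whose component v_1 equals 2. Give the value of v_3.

C − 5I = [[0, 0, 0], [-7, -2, -1], [2, 0, -2]].
Solving (C − 5I)v = 0 gives the eigenspace spanned by (2, -8, 2).
With v_1 = 2, v = (2, -8, 2), so v_3 = 2.

2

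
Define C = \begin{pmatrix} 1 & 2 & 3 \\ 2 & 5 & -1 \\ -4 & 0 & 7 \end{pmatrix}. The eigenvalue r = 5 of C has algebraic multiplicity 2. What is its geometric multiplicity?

1

C − 5I = [[-4, 2, 3], [2, 0, -1], [-4, 0, 2]].
This matrix has rank 2, so its null space has dimension 3 − 2 = 1.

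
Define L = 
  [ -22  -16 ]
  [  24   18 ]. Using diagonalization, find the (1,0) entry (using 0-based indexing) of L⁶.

Characteristic polynomial: s^2 + 4s - 12 = (s - 2)(s + 6), so the eigenvalues are -6, 2.
s=-6: eigenvector (-1, 1).
s=2: eigenvector (-2, 3).
P = [[-1, -2], [1, 3]], D = diag(-6, 2), P⁻¹ = [[-3, -2], [1, 1]].
L⁶ = P·diag(46656, 64)·P⁻¹ = [[139840, 93184], [-139776, -93120]].
The requested entry is -139776.

-139776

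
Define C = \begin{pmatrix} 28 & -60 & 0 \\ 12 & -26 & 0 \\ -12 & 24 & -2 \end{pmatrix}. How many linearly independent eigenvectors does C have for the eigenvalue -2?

2

C + 2I = [[30, -60, 0], [12, -24, 0], [-12, 24, 0]].
This matrix has rank 1, so its null space has dimension 3 − 1 = 2.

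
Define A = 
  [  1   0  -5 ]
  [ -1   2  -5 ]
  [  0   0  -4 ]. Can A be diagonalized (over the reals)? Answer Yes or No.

Yes

Characteristic polynomial: p(t) = t^3 + t^2 - 10t + 8 = (t - 2)(t - 1)(t + 4).
All 3 eigenvalues are distinct, so A is diagonalizable.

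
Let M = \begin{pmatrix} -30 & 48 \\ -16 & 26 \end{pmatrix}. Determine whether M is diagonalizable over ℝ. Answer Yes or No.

Yes

Characteristic polynomial: p(r) = r^2 + 4r - 12 = (r - 2)(r + 6).
All 2 eigenvalues are distinct, so M is diagonalizable.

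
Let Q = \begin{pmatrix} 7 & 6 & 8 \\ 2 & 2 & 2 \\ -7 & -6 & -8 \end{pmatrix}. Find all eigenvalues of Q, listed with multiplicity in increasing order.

Characteristic polynomial: p(μ) = μ^3 - μ^2 - 2μ = μ(μ - 2)(μ + 1).
Roots (with multiplicity): -1, 0, 2.

-1, 0, 2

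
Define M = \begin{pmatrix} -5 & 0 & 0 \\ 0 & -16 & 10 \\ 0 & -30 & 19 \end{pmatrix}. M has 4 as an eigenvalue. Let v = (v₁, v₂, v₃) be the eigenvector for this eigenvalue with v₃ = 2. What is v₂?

1

M − 4I = [[-9, 0, 0], [0, -20, 10], [0, -30, 15]].
Solving (M − 4I)v = 0 gives the eigenspace spanned by (0, 1, 2).
With v₃ = 2, v = (0, 1, 2), so v₂ = 1.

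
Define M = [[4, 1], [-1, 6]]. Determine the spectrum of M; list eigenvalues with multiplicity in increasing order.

5, 5

Characteristic polynomial: p(t) = t^2 - 10t + 25 = (t - 5)^2.
Roots (with multiplicity): 5, 5.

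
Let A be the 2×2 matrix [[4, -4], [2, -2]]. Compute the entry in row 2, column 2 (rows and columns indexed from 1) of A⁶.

-64

Characteristic polynomial: s^2 - 2s = s(s - 2), so the eigenvalues are 0, 2.
s=2: eigenvector (2, 1).
s=0: eigenvector (-1, -1).
P = [[2, -1], [1, -1]], D = diag(2, 0), P⁻¹ = [[1, -1], [1, -2]].
A⁶ = P·diag(64, 0)·P⁻¹ = [[128, -128], [64, -64]].
The requested entry is -64.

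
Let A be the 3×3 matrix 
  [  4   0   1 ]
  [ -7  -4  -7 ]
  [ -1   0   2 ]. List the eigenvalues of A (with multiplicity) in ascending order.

Characteristic polynomial: p(s) = s^3 - 2s^2 - 15s + 36 = (s - 3)^2(s + 4).
Roots (with multiplicity): -4, 3, 3.

-4, 3, 3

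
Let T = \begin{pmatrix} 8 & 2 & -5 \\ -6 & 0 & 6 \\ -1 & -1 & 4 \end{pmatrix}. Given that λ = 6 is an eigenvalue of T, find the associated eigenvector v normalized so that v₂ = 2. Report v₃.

0

T − 6I = [[2, 2, -5], [-6, -6, 6], [-1, -1, -2]].
Solving (T − 6I)v = 0 gives the eigenspace spanned by (-2, 2, 0).
With v₂ = 2, v = (-2, 2, 0), so v₃ = 0.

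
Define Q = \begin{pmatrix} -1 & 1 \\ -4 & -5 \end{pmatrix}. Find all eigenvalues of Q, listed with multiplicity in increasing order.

-3, -3

Characteristic polynomial: p(r) = r^2 + 6r + 9 = (r + 3)^2.
Roots (with multiplicity): -3, -3.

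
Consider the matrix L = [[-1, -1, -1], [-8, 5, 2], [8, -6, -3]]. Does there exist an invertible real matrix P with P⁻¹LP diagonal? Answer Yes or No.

Characteristic polynomial: p(t) = t^3 - t^2 - 5t - 3 = (t - 3)(t + 1)^2.
t = -1 has algebraic multiplicity 2; rank(L + 1I) = 2, so geometric multiplicity = 1.
Geometric multiplicity < algebraic multiplicity, so L is not diagonalizable.

No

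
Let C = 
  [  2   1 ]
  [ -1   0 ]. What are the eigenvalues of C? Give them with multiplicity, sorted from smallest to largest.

Characteristic polynomial: p(λ) = λ^2 - 2λ + 1 = (λ - 1)^2.
Roots (with multiplicity): 1, 1.

1, 1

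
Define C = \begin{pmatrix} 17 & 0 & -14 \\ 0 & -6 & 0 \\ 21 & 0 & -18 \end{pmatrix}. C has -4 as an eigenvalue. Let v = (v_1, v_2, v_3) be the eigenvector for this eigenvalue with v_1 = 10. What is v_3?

15

C + 4I = [[21, 0, -14], [0, -2, 0], [21, 0, -14]].
Solving (C + 4I)v = 0 gives the eigenspace spanned by (10, 0, 15).
With v_1 = 10, v = (10, 0, 15), so v_3 = 15.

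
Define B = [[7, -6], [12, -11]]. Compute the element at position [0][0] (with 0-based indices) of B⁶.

Characteristic polynomial: μ^2 + 4μ - 5 = (μ - 1)(μ + 5), so the eigenvalues are -5, 1.
μ=-5: eigenvector (-1, -2).
μ=1: eigenvector (1, 1).
P = [[-1, 1], [-2, 1]], D = diag(-5, 1), P⁻¹ = [[1, -1], [2, -1]].
B⁶ = P·diag(15625, 1)·P⁻¹ = [[-15623, 15624], [-31248, 31249]].
The requested entry is -15623.

-15623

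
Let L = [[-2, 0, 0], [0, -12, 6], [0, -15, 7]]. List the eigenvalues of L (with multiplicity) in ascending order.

Characteristic polynomial: p(λ) = λ^3 + 7λ^2 + 16λ + 12 = (λ + 2)^2(λ + 3).
Roots (with multiplicity): -3, -2, -2.

-3, -2, -2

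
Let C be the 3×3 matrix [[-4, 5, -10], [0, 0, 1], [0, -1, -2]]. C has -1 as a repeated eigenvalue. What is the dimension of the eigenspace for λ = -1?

1

C + 1I = [[-3, 5, -10], [0, 1, 1], [0, -1, -1]].
This matrix has rank 2, so its null space has dimension 3 − 2 = 1.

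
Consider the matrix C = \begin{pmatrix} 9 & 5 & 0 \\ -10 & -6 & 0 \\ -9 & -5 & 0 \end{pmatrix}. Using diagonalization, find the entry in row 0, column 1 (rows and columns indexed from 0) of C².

Characteristic polynomial: μ^3 - 3μ^2 - 4μ = μ(μ - 4)(μ + 1), so the eigenvalues are -1, 0, 4.
μ=-1: eigenvector (-1, 2, 1).
μ=0: eigenvector (0, 0, 1).
μ=4: eigenvector (-1, 1, 1).
P = [[-1, 0, -1], [2, 0, 1], [1, 1, 1]], D = diag(-1, 0, 4), P⁻¹ = [[1, 1, 0], [1, 0, 1], [-2, -1, 0]].
C² = P·diag(1, 0, 16)·P⁻¹ = [[31, 15, 0], [-30, -14, 0], [-31, -15, 0]].
The requested entry is 15.

15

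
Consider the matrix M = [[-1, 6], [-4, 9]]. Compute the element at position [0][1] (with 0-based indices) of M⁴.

Characteristic polynomial: t^2 - 8t + 15 = (t - 5)(t - 3), so the eigenvalues are 3, 5.
t=5: eigenvector (1, 1).
t=3: eigenvector (-3, -2).
P = [[1, -3], [1, -2]], D = diag(5, 3), P⁻¹ = [[-2, 3], [-1, 1]].
M⁴ = P·diag(625, 81)·P⁻¹ = [[-1007, 1632], [-1088, 1713]].
The requested entry is 1632.

1632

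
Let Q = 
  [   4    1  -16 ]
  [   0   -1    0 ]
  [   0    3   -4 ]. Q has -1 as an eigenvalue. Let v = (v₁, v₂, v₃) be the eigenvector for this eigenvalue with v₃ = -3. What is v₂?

Q + 1I = [[5, 1, -16], [0, 0, 0], [0, 3, -3]].
Solving (Q + 1I)v = 0 gives the eigenspace spanned by (-9, -3, -3).
With v₃ = -3, v = (-9, -3, -3), so v₂ = -3.

-3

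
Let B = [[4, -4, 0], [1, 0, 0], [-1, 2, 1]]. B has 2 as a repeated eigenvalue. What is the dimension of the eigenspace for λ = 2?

B − 2I = [[2, -4, 0], [1, -2, 0], [-1, 2, -1]].
This matrix has rank 2, so its null space has dimension 3 − 2 = 1.

1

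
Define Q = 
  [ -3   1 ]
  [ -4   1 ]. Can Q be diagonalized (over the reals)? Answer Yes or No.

Characteristic polynomial: p(s) = s^2 + 2s + 1 = (s + 1)^2.
s = -1 has algebraic multiplicity 2; rank(Q + 1I) = 1, so geometric multiplicity = 1.
Geometric multiplicity < algebraic multiplicity, so Q is not diagonalizable.

No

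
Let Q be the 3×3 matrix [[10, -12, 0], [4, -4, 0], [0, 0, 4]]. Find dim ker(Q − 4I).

2

Q − 4I = [[6, -12, 0], [4, -8, 0], [0, 0, 0]].
This matrix has rank 1, so its null space has dimension 3 − 1 = 2.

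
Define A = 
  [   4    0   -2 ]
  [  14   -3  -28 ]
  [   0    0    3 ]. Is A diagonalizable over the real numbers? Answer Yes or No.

Characteristic polynomial: p(r) = r^3 - 4r^2 - 9r + 36 = (r - 4)(r - 3)(r + 3).
All 3 eigenvalues are distinct, so A is diagonalizable.

Yes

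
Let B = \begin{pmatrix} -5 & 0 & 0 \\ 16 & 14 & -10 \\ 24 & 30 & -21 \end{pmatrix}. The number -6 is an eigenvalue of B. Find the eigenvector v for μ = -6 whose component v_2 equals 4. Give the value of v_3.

8

B + 6I = [[1, 0, 0], [16, 20, -10], [24, 30, -15]].
Solving (B + 6I)v = 0 gives the eigenspace spanned by (0, 4, 8).
With v_2 = 4, v = (0, 4, 8), so v_3 = 8.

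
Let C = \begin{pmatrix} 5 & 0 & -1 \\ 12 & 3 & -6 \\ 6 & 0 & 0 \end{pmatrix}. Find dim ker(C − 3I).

2

C − 3I = [[2, 0, -1], [12, 0, -6], [6, 0, -3]].
This matrix has rank 1, so its null space has dimension 3 − 1 = 2.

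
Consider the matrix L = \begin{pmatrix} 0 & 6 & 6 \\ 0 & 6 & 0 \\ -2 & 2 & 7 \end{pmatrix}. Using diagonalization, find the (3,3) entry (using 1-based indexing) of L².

37

Characteristic polynomial: λ^3 - 13λ^2 + 54λ - 72 = (λ - 6)(λ - 4)(λ - 3), so the eigenvalues are 3, 4, 6.
λ=4: eigenvector (-3, 0, -2).
λ=6: eigenvector (1, 1, 0).
λ=3: eigenvector (2, 0, 1).
P = [[-3, 1, 2], [0, 1, 0], [-2, 0, 1]], D = diag(4, 6, 3), P⁻¹ = [[1, -1, -2], [0, 1, 0], [2, -2, -3]].
L² = P·diag(16, 36, 9)·P⁻¹ = [[-12, 48, 42], [0, 36, 0], [-14, 14, 37]].
The requested entry is 37.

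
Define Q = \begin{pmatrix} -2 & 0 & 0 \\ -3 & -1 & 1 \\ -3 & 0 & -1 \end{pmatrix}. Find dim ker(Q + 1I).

Q + 1I = [[-1, 0, 0], [-3, 0, 1], [-3, 0, 0]].
This matrix has rank 2, so its null space has dimension 3 − 2 = 1.

1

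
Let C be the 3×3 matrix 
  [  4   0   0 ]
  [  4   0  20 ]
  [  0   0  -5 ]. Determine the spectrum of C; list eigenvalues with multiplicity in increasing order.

-5, 0, 4

Characteristic polynomial: p(s) = s^3 + s^2 - 20s = s(s - 4)(s + 5).
Roots (with multiplicity): -5, 0, 4.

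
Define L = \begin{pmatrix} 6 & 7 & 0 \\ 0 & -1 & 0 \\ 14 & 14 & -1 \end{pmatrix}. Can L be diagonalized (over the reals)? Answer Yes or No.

Yes

Characteristic polynomial: p(s) = s^3 - 4s^2 - 11s - 6 = (s - 6)(s + 1)^2.
s = -1 has algebraic multiplicity 2; rank(L + 1I) = 1, so geometric multiplicity = 2.
Every eigenvalue has geometric = algebraic multiplicity, so L is diagonalizable.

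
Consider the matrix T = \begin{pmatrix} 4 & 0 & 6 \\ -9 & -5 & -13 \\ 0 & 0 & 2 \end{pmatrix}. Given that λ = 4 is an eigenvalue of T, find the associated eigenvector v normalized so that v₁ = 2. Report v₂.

-2

T − 4I = [[0, 0, 6], [-9, -9, -13], [0, 0, -2]].
Solving (T − 4I)v = 0 gives the eigenspace spanned by (2, -2, 0).
With v₁ = 2, v = (2, -2, 0), so v₂ = -2.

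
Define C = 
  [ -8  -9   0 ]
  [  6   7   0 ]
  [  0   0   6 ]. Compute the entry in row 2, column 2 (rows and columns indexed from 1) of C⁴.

Characteristic polynomial: μ^3 - 5μ^2 - 8μ + 12 = (μ - 6)(μ - 1)(μ + 2), so the eigenvalues are -2, 1, 6.
μ=-2: eigenvector (3, -2, 0).
μ=6: eigenvector (0, 0, 1).
μ=1: eigenvector (-1, 1, 0).
P = [[3, 0, -1], [-2, 0, 1], [0, 1, 0]], D = diag(-2, 6, 1), P⁻¹ = [[1, 1, 0], [0, 0, 1], [2, 3, 0]].
C⁴ = P·diag(16, 1296, 1)·P⁻¹ = [[46, 45, 0], [-30, -29, 0], [0, 0, 1296]].
The requested entry is -29.

-29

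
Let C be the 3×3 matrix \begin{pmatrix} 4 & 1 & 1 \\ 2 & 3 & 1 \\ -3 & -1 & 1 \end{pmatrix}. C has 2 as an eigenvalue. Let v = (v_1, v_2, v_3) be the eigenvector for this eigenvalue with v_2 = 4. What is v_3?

-4

C − 2I = [[2, 1, 1], [2, 1, 1], [-3, -1, -1]].
Solving (C − 2I)v = 0 gives the eigenspace spanned by (0, 4, -4).
With v_2 = 4, v = (0, 4, -4), so v_3 = -4.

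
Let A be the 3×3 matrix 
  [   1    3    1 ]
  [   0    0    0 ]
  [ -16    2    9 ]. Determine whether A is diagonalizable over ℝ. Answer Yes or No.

Characteristic polynomial: p(s) = s^3 - 10s^2 + 25s = s(s - 5)^2.
s = 5 has algebraic multiplicity 2; rank(A − 5I) = 2, so geometric multiplicity = 1.
Geometric multiplicity < algebraic multiplicity, so A is not diagonalizable.

No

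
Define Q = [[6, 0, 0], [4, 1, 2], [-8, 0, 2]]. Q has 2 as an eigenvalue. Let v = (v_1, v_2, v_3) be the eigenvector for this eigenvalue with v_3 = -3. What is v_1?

Q − 2I = [[4, 0, 0], [4, -1, 2], [-8, 0, 0]].
Solving (Q − 2I)v = 0 gives the eigenspace spanned by (0, -6, -3).
With v_3 = -3, v = (0, -6, -3), so v_1 = 0.

0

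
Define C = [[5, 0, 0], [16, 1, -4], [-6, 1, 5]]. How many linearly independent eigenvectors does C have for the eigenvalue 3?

1

C − 3I = [[2, 0, 0], [16, -2, -4], [-6, 1, 2]].
This matrix has rank 2, so its null space has dimension 3 − 2 = 1.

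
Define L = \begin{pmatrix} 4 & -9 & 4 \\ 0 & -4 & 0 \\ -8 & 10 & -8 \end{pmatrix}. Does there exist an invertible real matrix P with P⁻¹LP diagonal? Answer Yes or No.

No

Characteristic polynomial: p(λ) = λ^3 + 8λ^2 + 16λ = λ(λ + 4)^2.
λ = -4 has algebraic multiplicity 2; rank(L + 4I) = 2, so geometric multiplicity = 1.
Geometric multiplicity < algebraic multiplicity, so L is not diagonalizable.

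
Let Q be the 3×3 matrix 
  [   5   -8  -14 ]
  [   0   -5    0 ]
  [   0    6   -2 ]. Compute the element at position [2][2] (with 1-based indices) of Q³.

-125

Characteristic polynomial: t^3 + 2t^2 - 25t - 50 = (t - 5)(t + 2)(t + 5), so the eigenvalues are -5, -2, 5.
t=5: eigenvector (1, 0, 0).
t=-5: eigenvector (-2, 1, -2).
t=-2: eigenvector (2, 0, 1).
P = [[1, -2, 2], [0, 1, 0], [0, -2, 1]], D = diag(5, -5, -2), P⁻¹ = [[1, -2, -2], [0, 1, 0], [0, 2, 1]].
Q³ = P·diag(125, -125, -8)·P⁻¹ = [[125, -32, -266], [0, -125, 0], [0, 234, -8]].
The requested entry is -125.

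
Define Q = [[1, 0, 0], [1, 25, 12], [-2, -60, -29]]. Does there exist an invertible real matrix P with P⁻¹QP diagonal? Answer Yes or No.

No

Characteristic polynomial: p(t) = t^3 + 3t^2 - 9t + 5 = (t - 1)^2(t + 5).
t = 1 has algebraic multiplicity 2; rank(Q − 1I) = 2, so geometric multiplicity = 1.
Geometric multiplicity < algebraic multiplicity, so Q is not diagonalizable.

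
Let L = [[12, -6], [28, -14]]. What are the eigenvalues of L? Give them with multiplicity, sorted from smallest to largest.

Characteristic polynomial: p(s) = s^2 + 2s = s(s + 2).
Roots (with multiplicity): -2, 0.

-2, 0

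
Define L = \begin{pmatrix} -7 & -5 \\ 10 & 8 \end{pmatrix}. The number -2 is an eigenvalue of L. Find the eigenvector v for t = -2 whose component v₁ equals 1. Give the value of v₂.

-1

L + 2I = [[-5, -5], [10, 10]].
Solving (L + 2I)v = 0 gives the eigenspace spanned by (1, -1).
With v₁ = 1, v = (1, -1), so v₂ = -1.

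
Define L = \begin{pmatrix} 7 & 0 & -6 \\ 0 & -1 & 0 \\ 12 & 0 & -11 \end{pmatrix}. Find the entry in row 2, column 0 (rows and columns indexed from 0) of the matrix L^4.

-1248

Characteristic polynomial: t^3 + 5t^2 - t - 5 = (t - 1)(t + 1)(t + 5), so the eigenvalues are -5, -1, 1.
t=-5: eigenvector (-1, 0, -2).
t=-1: eigenvector (0, 1, 0).
t=1: eigenvector (1, 0, 1).
P = [[-1, 0, 1], [0, 1, 0], [-2, 0, 1]], D = diag(-5, -1, 1), P⁻¹ = [[1, 0, -1], [0, 1, 0], [2, 0, -1]].
L⁴ = P·diag(625, 1, 1)·P⁻¹ = [[-623, 0, 624], [0, 1, 0], [-1248, 0, 1249]].
The requested entry is -1248.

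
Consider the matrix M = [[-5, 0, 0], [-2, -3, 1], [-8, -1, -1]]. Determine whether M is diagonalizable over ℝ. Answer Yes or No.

No

Characteristic polynomial: p(s) = s^3 + 9s^2 + 24s + 20 = (s + 2)^2(s + 5).
s = -2 has algebraic multiplicity 2; rank(M + 2I) = 2, so geometric multiplicity = 1.
Geometric multiplicity < algebraic multiplicity, so M is not diagonalizable.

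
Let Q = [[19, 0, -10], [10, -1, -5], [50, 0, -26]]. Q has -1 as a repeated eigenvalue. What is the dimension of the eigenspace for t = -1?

Q + 1I = [[20, 0, -10], [10, 0, -5], [50, 0, -25]].
This matrix has rank 1, so its null space has dimension 3 − 1 = 2.

2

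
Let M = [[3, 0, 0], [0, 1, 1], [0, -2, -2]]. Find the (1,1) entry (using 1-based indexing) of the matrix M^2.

Characteristic polynomial: μ^3 - 2μ^2 - 3μ = μ(μ - 3)(μ + 1), so the eigenvalues are -1, 0, 3.
μ=3: eigenvector (1, 0, 0).
μ=-1: eigenvector (0, 1, -2).
μ=0: eigenvector (0, 1, -1).
P = [[1, 0, 0], [0, 1, 1], [0, -2, -1]], D = diag(3, -1, 0), P⁻¹ = [[1, 0, 0], [0, -1, -1], [0, 2, 1]].
M² = P·diag(9, 1, 0)·P⁻¹ = [[9, 0, 0], [0, -1, -1], [0, 2, 2]].
The requested entry is 9.

9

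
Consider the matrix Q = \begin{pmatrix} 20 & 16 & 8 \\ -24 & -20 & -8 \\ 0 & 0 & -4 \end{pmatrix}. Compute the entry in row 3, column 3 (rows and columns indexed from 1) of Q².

Characteristic polynomial: λ^3 + 4λ^2 - 16λ - 64 = (λ - 4)(λ + 4)^2, so the eigenvalues are -4, -4, 4.
λ=4: eigenvector (1, -1, 0).
λ=-4: eigenvector (0, 1, -2).
λ=-4: eigenvector (-1, 1, 1).
P = [[1, 0, -1], [-1, 1, 1], [0, -2, 1]], D = diag(4, -4, -4), P⁻¹ = [[3, 2, 1], [1, 1, 0], [2, 2, 1]].
Q² = P·diag(16, 16, 16)·P⁻¹ = [[16, 0, 0], [0, 16, 0], [0, 0, 16]].
The requested entry is 16.

16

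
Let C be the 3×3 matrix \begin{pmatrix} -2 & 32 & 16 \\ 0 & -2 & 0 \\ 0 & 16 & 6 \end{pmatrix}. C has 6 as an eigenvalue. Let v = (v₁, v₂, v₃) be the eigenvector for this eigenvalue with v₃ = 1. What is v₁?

C − 6I = [[-8, 32, 16], [0, -8, 0], [0, 16, 0]].
Solving (C − 6I)v = 0 gives the eigenspace spanned by (2, 0, 1).
With v₃ = 1, v = (2, 0, 1), so v₁ = 2.

2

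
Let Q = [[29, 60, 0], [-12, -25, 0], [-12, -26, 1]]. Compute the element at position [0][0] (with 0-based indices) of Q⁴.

Characteristic polynomial: s^3 - 5s^2 - s + 5 = (s - 5)(s - 1)(s + 1), so the eigenvalues are -1, 1, 5.
s=5: eigenvector (5, -2, -2).
s=-1: eigenvector (-2, 1, 1).
s=1: eigenvector (0, 0, 1).
P = [[5, -2, 0], [-2, 1, 0], [-2, 1, 1]], D = diag(5, -1, 1), P⁻¹ = [[1, 2, 0], [2, 5, 0], [0, -1, 1]].
Q⁴ = P·diag(625, 1, 1)·P⁻¹ = [[3121, 6240, 0], [-1248, -2495, 0], [-1248, -2496, 1]].
The requested entry is 3121.

3121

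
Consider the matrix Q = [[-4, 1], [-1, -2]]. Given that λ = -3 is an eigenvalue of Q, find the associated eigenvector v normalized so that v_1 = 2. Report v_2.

Q + 3I = [[-1, 1], [-1, 1]].
Solving (Q + 3I)v = 0 gives the eigenspace spanned by (2, 2).
With v_1 = 2, v = (2, 2), so v_2 = 2.

2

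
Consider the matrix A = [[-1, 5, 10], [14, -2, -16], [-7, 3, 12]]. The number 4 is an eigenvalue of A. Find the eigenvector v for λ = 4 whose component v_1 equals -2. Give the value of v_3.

-4

A − 4I = [[-5, 5, 10], [14, -6, -16], [-7, 3, 8]].
Solving (A − 4I)v = 0 gives the eigenspace spanned by (-2, 6, -4).
With v_1 = -2, v = (-2, 6, -4), so v_3 = -4.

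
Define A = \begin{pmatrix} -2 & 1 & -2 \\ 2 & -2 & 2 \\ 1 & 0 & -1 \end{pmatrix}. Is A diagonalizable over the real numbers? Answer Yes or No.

Characteristic polynomial: p(r) = r^3 + 5r^2 + 8r + 4 = (r + 1)(r + 2)^2.
r = -2 has algebraic multiplicity 2; rank(A + 2I) = 2, so geometric multiplicity = 1.
Geometric multiplicity < algebraic multiplicity, so A is not diagonalizable.

No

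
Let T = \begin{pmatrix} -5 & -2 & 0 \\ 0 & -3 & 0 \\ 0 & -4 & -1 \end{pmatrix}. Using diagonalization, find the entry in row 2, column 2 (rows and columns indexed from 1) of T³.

Characteristic polynomial: μ^3 + 9μ^2 + 23μ + 15 = (μ + 1)(μ + 3)(μ + 5), so the eigenvalues are -5, -3, -1.
μ=-3: eigenvector (-1, 1, 2).
μ=-5: eigenvector (1, 0, 0).
μ=-1: eigenvector (0, 0, 1).
P = [[-1, 1, 0], [1, 0, 0], [2, 0, 1]], D = diag(-3, -5, -1), P⁻¹ = [[0, 1, 0], [1, 1, 0], [0, -2, 1]].
T³ = P·diag(-27, -125, -1)·P⁻¹ = [[-125, -98, 0], [0, -27, 0], [0, -52, -1]].
The requested entry is -27.

-27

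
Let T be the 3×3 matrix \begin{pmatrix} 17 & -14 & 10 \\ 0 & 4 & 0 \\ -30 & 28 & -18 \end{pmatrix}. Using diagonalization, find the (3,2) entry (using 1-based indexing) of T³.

Characteristic polynomial: λ^3 - 3λ^2 - 10λ + 24 = (λ - 4)(λ - 2)(λ + 3), so the eigenvalues are -3, 2, 4.
λ=-3: eigenvector (1, 0, -2).
λ=4: eigenvector (-2, 1, 4).
λ=2: eigenvector (2, 0, -3).
P = [[1, -2, 2], [0, 1, 0], [-2, 4, -3]], D = diag(-3, 4, 2), P⁻¹ = [[-3, 2, -2], [0, 1, 0], [2, 0, 1]].
T³ = P·diag(-27, 64, 8)·P⁻¹ = [[113, -182, 70], [0, 64, 0], [-210, 364, -132]].
The requested entry is 364.

364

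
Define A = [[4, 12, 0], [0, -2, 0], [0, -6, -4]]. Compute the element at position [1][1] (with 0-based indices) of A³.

Characteristic polynomial: r^3 + 2r^2 - 16r - 32 = (r - 4)(r + 2)(r + 4), so the eigenvalues are -4, -2, 4.
r=4: eigenvector (1, 0, 0).
r=-2: eigenvector (-2, 1, -3).
r=-4: eigenvector (0, 0, 1).
P = [[1, -2, 0], [0, 1, 0], [0, -3, 1]], D = diag(4, -2, -4), P⁻¹ = [[1, 2, 0], [0, 1, 0], [0, 3, 1]].
A³ = P·diag(64, -8, -64)·P⁻¹ = [[64, 144, 0], [0, -8, 0], [0, -168, -64]].
The requested entry is -8.

-8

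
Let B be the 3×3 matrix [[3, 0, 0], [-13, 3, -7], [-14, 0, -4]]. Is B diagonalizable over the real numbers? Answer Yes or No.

No

Characteristic polynomial: p(r) = r^3 - 2r^2 - 15r + 36 = (r - 3)^2(r + 4).
r = 3 has algebraic multiplicity 2; rank(B − 3I) = 2, so geometric multiplicity = 1.
Geometric multiplicity < algebraic multiplicity, so B is not diagonalizable.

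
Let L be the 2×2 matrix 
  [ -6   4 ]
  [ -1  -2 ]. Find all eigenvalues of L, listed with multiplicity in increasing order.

-4, -4

Characteristic polynomial: p(μ) = μ^2 + 8μ + 16 = (μ + 4)^2.
Roots (with multiplicity): -4, -4.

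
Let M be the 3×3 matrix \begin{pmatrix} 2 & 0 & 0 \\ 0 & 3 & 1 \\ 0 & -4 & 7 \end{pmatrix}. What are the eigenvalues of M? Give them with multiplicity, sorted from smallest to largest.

2, 5, 5

Characteristic polynomial: p(μ) = μ^3 - 12μ^2 + 45μ - 50 = (μ - 5)^2(μ - 2).
Roots (with multiplicity): 2, 5, 5.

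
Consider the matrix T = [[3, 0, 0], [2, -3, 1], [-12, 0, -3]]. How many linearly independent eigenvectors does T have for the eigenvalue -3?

1

T + 3I = [[6, 0, 0], [2, 0, 1], [-12, 0, 0]].
This matrix has rank 2, so its null space has dimension 3 − 2 = 1.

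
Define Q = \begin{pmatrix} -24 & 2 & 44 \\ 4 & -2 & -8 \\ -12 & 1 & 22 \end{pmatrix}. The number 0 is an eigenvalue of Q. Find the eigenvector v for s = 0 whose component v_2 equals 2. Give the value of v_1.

Q = [[-24, 2, 44], [4, -2, -8], [-12, 1, 22]].
Solving (Q)v = 0 gives the eigenspace spanned by (-9, 2, -5).
With v_2 = 2, v = (-9, 2, -5), so v_1 = -9.

-9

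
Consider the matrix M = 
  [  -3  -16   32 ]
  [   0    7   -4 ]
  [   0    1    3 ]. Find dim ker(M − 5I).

1

M − 5I = [[-8, -16, 32], [0, 2, -4], [0, 1, -2]].
This matrix has rank 2, so its null space has dimension 3 − 2 = 1.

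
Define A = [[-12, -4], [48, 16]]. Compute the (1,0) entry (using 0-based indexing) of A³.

768

Characteristic polynomial: s^2 - 4s = s(s - 4), so the eigenvalues are 0, 4.
s=4: eigenvector (-1, 4).
s=0: eigenvector (1, -3).
P = [[-1, 1], [4, -3]], D = diag(4, 0), P⁻¹ = [[3, 1], [4, 1]].
A³ = P·diag(64, 0)·P⁻¹ = [[-192, -64], [768, 256]].
The requested entry is 768.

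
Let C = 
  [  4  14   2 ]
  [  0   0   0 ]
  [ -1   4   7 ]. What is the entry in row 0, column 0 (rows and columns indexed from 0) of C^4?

Characteristic polynomial: r^3 - 11r^2 + 30r = r(r - 6)(r - 5), so the eigenvalues are 0, 5, 6.
r=6: eigenvector (1, 0, 1).
r=0: eigenvector (-3, 1, -1).
r=5: eigenvector (2, 0, 1).
P = [[1, -3, 2], [0, 1, 0], [1, -1, 1]], D = diag(6, 0, 5), P⁻¹ = [[-1, -1, 2], [0, 1, 0], [1, 2, -1]].
C⁴ = P·diag(1296, 0, 625)·P⁻¹ = [[-46, 1204, 1342], [0, 0, 0], [-671, -46, 1967]].
The requested entry is -46.

-46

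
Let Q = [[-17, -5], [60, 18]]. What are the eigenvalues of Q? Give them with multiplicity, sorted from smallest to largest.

Characteristic polynomial: p(r) = r^2 - r - 6 = (r - 3)(r + 2).
Roots (with multiplicity): -2, 3.

-2, 3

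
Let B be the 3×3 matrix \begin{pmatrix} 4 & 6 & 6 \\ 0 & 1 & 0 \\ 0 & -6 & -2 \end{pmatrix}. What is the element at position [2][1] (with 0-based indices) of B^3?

Characteristic polynomial: μ^3 - 3μ^2 - 6μ + 8 = (μ - 4)(μ - 1)(μ + 2), so the eigenvalues are -2, 1, 4.
μ=4: eigenvector (1, 0, 0).
μ=1: eigenvector (2, 1, -2).
μ=-2: eigenvector (-1, 0, 1).
P = [[1, 2, -1], [0, 1, 0], [0, -2, 1]], D = diag(4, 1, -2), P⁻¹ = [[1, 0, 1], [0, 1, 0], [0, 2, 1]].
B³ = P·diag(64, 1, -8)·P⁻¹ = [[64, 18, 72], [0, 1, 0], [0, -18, -8]].
The requested entry is -18.

-18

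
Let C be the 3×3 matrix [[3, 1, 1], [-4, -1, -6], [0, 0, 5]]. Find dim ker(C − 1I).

C − 1I = [[2, 1, 1], [-4, -2, -6], [0, 0, 4]].
This matrix has rank 2, so its null space has dimension 3 − 2 = 1.

1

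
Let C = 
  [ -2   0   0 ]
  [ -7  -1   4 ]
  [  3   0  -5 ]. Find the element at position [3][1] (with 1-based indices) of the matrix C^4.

Characteristic polynomial: r^3 + 8r^2 + 17r + 10 = (r + 1)(r + 2)(r + 5), so the eigenvalues are -5, -2, -1.
r=-2: eigenvector (1, 3, 1).
r=-1: eigenvector (0, 1, 0).
r=-5: eigenvector (0, -1, 1).
P = [[1, 0, 0], [3, 1, -1], [1, 0, 1]], D = diag(-2, -1, -5), P⁻¹ = [[1, 0, 0], [-4, 1, 1], [-1, 0, 1]].
C⁴ = P·diag(16, 1, 625)·P⁻¹ = [[16, 0, 0], [669, 1, -624], [-609, 0, 625]].
The requested entry is -609.

-609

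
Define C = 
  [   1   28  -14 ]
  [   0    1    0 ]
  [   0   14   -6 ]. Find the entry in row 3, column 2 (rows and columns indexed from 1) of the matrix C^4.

Characteristic polynomial: s^3 + 4s^2 - 11s + 6 = (s - 1)^2(s + 6), so the eigenvalues are -6, 1, 1.
s=1: eigenvector (1, 0, 0).
s=1: eigenvector (5, 1, 2).
s=-6: eigenvector (2, 0, 1).
P = [[1, 5, 2], [0, 1, 0], [0, 2, 1]], D = diag(1, 1, -6), P⁻¹ = [[1, -1, -2], [0, 1, 0], [0, -2, 1]].
C⁴ = P·diag(1, 1, 1296)·P⁻¹ = [[1, -5180, 2590], [0, 1, 0], [0, -2590, 1296]].
The requested entry is -2590.

-2590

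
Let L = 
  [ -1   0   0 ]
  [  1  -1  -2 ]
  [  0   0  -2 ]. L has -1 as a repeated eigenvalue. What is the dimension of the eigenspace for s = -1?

L + 1I = [[0, 0, 0], [1, 0, -2], [0, 0, -1]].
This matrix has rank 2, so its null space has dimension 3 − 2 = 1.

1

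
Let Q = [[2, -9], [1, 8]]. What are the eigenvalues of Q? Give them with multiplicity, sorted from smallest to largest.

5, 5

Characteristic polynomial: p(λ) = λ^2 - 10λ + 25 = (λ - 5)^2.
Roots (with multiplicity): 5, 5.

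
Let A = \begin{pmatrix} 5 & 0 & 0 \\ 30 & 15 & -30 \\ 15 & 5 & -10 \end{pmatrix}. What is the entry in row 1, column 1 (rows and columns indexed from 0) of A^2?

75

Characteristic polynomial: r^3 - 10r^2 + 25r = r(r - 5)^2, so the eigenvalues are 0, 5, 5.
r=0: eigenvector (0, -2, -1).
r=5: eigenvector (0, -3, -1).
r=5: eigenvector (1, 0, 1).
P = [[0, 0, 1], [-2, -3, 0], [-1, -1, 1]], D = diag(0, 5, 5), P⁻¹ = [[3, 1, -3], [-2, -1, 2], [1, 0, 0]].
A² = P·diag(0, 25, 25)·P⁻¹ = [[25, 0, 0], [150, 75, -150], [75, 25, -50]].
The requested entry is 75.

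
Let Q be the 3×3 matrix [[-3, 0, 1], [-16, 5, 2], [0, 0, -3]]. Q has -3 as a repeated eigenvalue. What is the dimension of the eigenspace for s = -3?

1

Q + 3I = [[0, 0, 1], [-16, 8, 2], [0, 0, 0]].
This matrix has rank 2, so its null space has dimension 3 − 2 = 1.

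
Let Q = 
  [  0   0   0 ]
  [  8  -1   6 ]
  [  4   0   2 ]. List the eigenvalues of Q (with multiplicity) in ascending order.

Characteristic polynomial: p(μ) = μ^3 - μ^2 - 2μ = μ(μ - 2)(μ + 1).
Roots (with multiplicity): -1, 0, 2.

-1, 0, 2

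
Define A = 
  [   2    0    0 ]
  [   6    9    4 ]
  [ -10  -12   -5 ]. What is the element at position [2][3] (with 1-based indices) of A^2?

Characteristic polynomial: μ^3 - 6μ^2 + 11μ - 6 = (μ - 3)(μ - 2)(μ - 1), so the eigenvalues are 1, 2, 3.
μ=3: eigenvector (0, 2, -3).
μ=1: eigenvector (0, 1, -2).
μ=2: eigenvector (1, -2, 2).
P = [[0, 0, 1], [2, 1, -2], [-3, -2, 2]], D = diag(3, 1, 2), P⁻¹ = [[2, 2, 1], [-2, -3, -2], [1, 0, 0]].
A² = P·diag(9, 1, 4)·P⁻¹ = [[4, 0, 0], [26, 33, 16], [-42, -48, -23]].
The requested entry is 16.

16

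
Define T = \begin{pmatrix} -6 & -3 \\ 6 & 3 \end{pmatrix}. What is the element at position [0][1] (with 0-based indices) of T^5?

Characteristic polynomial: s^2 + 3s = s(s + 3), so the eigenvalues are -3, 0.
s=0: eigenvector (-1, 2).
s=-3: eigenvector (-1, 1).
P = [[-1, -1], [2, 1]], D = diag(0, -3), P⁻¹ = [[1, 1], [-2, -1]].
T⁵ = P·diag(0, -243)·P⁻¹ = [[-486, -243], [486, 243]].
The requested entry is -243.

-243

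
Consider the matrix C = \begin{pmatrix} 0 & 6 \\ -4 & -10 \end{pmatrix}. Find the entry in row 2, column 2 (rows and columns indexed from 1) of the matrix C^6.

131776

Characteristic polynomial: λ^2 + 10λ + 24 = (λ + 4)(λ + 6), so the eigenvalues are -6, -4.
λ=-6: eigenvector (-1, 1).
λ=-4: eigenvector (3, -2).
P = [[-1, 3], [1, -2]], D = diag(-6, -4), P⁻¹ = [[2, 3], [1, 1]].
C⁶ = P·diag(46656, 4096)·P⁻¹ = [[-81024, -127680], [85120, 131776]].
The requested entry is 131776.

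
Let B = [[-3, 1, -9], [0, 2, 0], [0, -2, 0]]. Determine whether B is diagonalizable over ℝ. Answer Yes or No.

Characteristic polynomial: p(r) = r^3 + r^2 - 6r = r(r - 2)(r + 3).
All 3 eigenvalues are distinct, so B is diagonalizable.

Yes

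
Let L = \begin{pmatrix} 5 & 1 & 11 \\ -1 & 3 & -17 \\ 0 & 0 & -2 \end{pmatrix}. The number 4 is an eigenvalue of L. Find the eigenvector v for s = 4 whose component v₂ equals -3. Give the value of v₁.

L − 4I = [[1, 1, 11], [-1, -1, -17], [0, 0, -6]].
Solving (L − 4I)v = 0 gives the eigenspace spanned by (3, -3, 0).
With v₂ = -3, v = (3, -3, 0), so v₁ = 3.

3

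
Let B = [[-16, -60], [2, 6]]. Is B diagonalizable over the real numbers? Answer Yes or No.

Yes

Characteristic polynomial: p(μ) = μ^2 + 10μ + 24 = (μ + 4)(μ + 6).
All 2 eigenvalues are distinct, so B is diagonalizable.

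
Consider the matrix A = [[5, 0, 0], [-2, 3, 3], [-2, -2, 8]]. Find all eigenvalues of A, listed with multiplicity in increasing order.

Characteristic polynomial: p(r) = r^3 - 16r^2 + 85r - 150 = (r - 6)(r - 5)^2.
Roots (with multiplicity): 5, 5, 6.

5, 5, 6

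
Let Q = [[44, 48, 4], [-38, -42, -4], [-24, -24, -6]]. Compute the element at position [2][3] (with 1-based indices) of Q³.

Characteristic polynomial: μ^3 + 4μ^2 - 36μ - 144 = (μ - 6)(μ + 4)(μ + 6), so the eigenvalues are -6, -4, 6.
μ=-6: eigenvector (-2, 2, 1).
μ=6: eigenvector (4, -3, -2).
μ=-4: eigenvector (1, -1, 0).
P = [[-2, 4, 1], [2, -3, -1], [1, -2, 0]], D = diag(-6, 6, -4), P⁻¹ = [[2, 2, 1], [1, 1, 0], [1, 0, 2]].
Q³ = P·diag(-216, 216, -64)·P⁻¹ = [[1664, 1728, 304], [-1448, -1512, -304], [-864, -864, -216]].
The requested entry is -304.

-304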